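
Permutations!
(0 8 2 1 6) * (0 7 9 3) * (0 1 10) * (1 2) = (0 8 1 6 7 9 3 2 10) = [8, 6, 10, 2, 4, 5, 7, 9, 1, 3, 0]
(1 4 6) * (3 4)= (1 3 4 6)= [0, 3, 2, 4, 6, 5, 1]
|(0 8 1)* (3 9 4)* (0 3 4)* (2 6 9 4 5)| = 9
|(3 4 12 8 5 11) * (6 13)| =6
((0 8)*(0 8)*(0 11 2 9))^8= ((0 11 2 9))^8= (11)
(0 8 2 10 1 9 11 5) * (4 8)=[4, 9, 10, 3, 8, 0, 6, 7, 2, 11, 1, 5]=(0 4 8 2 10 1 9 11 5)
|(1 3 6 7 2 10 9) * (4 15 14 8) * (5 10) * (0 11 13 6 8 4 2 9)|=12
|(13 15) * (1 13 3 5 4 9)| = 7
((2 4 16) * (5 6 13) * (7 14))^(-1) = (2 16 4)(5 13 6)(7 14)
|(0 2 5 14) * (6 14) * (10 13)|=10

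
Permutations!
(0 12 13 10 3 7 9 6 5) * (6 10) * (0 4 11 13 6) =[12, 1, 2, 7, 11, 4, 5, 9, 8, 10, 3, 13, 6, 0] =(0 12 6 5 4 11 13)(3 7 9 10)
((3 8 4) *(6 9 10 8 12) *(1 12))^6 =(1 4 10 6)(3 8 9 12) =((1 12 6 9 10 8 4 3))^6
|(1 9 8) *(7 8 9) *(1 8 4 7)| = |(9)(4 7)| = 2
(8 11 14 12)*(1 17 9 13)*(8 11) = (1 17 9 13)(11 14 12) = [0, 17, 2, 3, 4, 5, 6, 7, 8, 13, 10, 14, 11, 1, 12, 15, 16, 9]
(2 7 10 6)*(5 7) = (2 5 7 10 6) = [0, 1, 5, 3, 4, 7, 2, 10, 8, 9, 6]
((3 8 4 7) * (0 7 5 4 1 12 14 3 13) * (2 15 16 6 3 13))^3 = (0 15 3 12)(1 13 2 6)(4 5)(7 16 8 14)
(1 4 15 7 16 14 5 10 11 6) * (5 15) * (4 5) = [0, 5, 2, 3, 4, 10, 1, 16, 8, 9, 11, 6, 12, 13, 15, 7, 14] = (1 5 10 11 6)(7 16 14 15)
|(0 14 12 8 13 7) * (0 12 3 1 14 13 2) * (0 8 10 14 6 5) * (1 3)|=|(0 13 7 12 10 14 1 6 5)(2 8)|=18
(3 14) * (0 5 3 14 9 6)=(14)(0 5 3 9 6)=[5, 1, 2, 9, 4, 3, 0, 7, 8, 6, 10, 11, 12, 13, 14]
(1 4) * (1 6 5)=(1 4 6 5)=[0, 4, 2, 3, 6, 1, 5]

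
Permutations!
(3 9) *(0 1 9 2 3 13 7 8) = [1, 9, 3, 2, 4, 5, 6, 8, 0, 13, 10, 11, 12, 7] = (0 1 9 13 7 8)(2 3)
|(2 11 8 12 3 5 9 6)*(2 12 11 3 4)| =14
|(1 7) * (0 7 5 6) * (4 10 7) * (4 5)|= |(0 5 6)(1 4 10 7)|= 12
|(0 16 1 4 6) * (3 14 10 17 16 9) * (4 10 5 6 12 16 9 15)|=13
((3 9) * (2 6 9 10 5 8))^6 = ((2 6 9 3 10 5 8))^6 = (2 8 5 10 3 9 6)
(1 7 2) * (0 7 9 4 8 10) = [7, 9, 1, 3, 8, 5, 6, 2, 10, 4, 0] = (0 7 2 1 9 4 8 10)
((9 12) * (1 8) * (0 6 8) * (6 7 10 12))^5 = ((0 7 10 12 9 6 8 1))^5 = (0 6 10 1 9 7 8 12)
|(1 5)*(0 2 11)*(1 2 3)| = |(0 3 1 5 2 11)| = 6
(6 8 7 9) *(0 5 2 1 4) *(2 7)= (0 5 7 9 6 8 2 1 4)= [5, 4, 1, 3, 0, 7, 8, 9, 2, 6]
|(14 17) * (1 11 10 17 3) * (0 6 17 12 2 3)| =|(0 6 17 14)(1 11 10 12 2 3)| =12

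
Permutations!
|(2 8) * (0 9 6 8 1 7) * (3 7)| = 8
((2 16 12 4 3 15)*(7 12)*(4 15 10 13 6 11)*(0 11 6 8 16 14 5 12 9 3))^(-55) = ((0 11 4)(2 14 5 12 15)(3 10 13 8 16 7 9))^(-55) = (0 4 11)(3 10 13 8 16 7 9)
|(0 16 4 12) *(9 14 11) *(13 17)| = |(0 16 4 12)(9 14 11)(13 17)| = 12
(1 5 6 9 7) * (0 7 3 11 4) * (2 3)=(0 7 1 5 6 9 2 3 11 4)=[7, 5, 3, 11, 0, 6, 9, 1, 8, 2, 10, 4]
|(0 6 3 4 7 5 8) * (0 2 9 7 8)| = |(0 6 3 4 8 2 9 7 5)| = 9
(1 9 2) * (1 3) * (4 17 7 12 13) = (1 9 2 3)(4 17 7 12 13) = [0, 9, 3, 1, 17, 5, 6, 12, 8, 2, 10, 11, 13, 4, 14, 15, 16, 7]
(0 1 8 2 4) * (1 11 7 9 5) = (0 11 7 9 5 1 8 2 4) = [11, 8, 4, 3, 0, 1, 6, 9, 2, 5, 10, 7]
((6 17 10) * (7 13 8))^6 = ((6 17 10)(7 13 8))^6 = (17)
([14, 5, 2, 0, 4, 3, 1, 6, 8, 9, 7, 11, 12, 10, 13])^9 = [0, 1, 2, 3, 4, 5, 6, 7, 8, 9, 10, 11, 12, 13, 14]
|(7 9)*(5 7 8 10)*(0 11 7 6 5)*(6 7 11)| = |(11)(0 6 5 7 9 8 10)| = 7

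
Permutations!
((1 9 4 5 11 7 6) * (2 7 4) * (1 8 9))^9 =((2 7 6 8 9)(4 5 11))^9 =(11)(2 9 8 6 7)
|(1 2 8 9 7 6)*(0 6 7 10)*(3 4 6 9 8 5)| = 6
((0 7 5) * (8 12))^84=(12)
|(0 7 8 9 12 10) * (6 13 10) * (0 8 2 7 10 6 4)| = 6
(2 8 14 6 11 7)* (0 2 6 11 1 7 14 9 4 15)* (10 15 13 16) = [2, 7, 8, 3, 13, 5, 1, 6, 9, 4, 15, 14, 12, 16, 11, 0, 10] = (0 2 8 9 4 13 16 10 15)(1 7 6)(11 14)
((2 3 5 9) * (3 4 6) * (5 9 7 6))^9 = (2 5 6 9 4 7 3)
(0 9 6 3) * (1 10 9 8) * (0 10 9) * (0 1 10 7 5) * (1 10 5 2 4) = (10)(0 8 5)(1 9 6 3 7 2 4) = [8, 9, 4, 7, 1, 0, 3, 2, 5, 6, 10]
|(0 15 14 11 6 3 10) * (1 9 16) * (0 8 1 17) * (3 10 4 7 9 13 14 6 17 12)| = |(0 15 6 10 8 1 13 14 11 17)(3 4 7 9 16 12)| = 30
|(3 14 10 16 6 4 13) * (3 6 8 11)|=|(3 14 10 16 8 11)(4 13 6)|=6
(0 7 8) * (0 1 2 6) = [7, 2, 6, 3, 4, 5, 0, 8, 1] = (0 7 8 1 2 6)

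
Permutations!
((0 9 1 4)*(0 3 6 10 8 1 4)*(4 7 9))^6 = ((0 4 3 6 10 8 1)(7 9))^6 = (0 1 8 10 6 3 4)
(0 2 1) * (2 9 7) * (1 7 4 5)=(0 9 4 5 1)(2 7)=[9, 0, 7, 3, 5, 1, 6, 2, 8, 4]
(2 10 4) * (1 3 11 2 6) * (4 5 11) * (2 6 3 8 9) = (1 8 9 2 10 5 11 6)(3 4) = [0, 8, 10, 4, 3, 11, 1, 7, 9, 2, 5, 6]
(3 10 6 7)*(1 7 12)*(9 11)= (1 7 3 10 6 12)(9 11)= [0, 7, 2, 10, 4, 5, 12, 3, 8, 11, 6, 9, 1]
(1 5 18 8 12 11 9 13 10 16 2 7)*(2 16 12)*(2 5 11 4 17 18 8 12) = [0, 11, 7, 3, 17, 8, 6, 1, 5, 13, 2, 9, 4, 10, 14, 15, 16, 18, 12] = (1 11 9 13 10 2 7)(4 17 18 12)(5 8)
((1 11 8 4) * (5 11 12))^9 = (1 11)(4 5)(8 12)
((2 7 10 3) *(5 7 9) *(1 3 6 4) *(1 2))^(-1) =(1 3)(2 4 6 10 7 5 9)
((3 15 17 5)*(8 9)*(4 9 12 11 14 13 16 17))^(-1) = ((3 15 4 9 8 12 11 14 13 16 17 5))^(-1) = (3 5 17 16 13 14 11 12 8 9 4 15)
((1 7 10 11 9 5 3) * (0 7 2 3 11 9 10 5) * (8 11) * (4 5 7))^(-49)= (11)(1 3 2)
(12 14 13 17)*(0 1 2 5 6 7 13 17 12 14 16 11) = (0 1 2 5 6 7 13 12 16 11)(14 17) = [1, 2, 5, 3, 4, 6, 7, 13, 8, 9, 10, 0, 16, 12, 17, 15, 11, 14]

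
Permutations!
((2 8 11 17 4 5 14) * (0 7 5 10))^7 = (0 17 2 7 4 8 5 10 11 14)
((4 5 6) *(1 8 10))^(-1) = (1 10 8)(4 6 5)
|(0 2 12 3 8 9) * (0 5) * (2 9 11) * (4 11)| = 6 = |(0 9 5)(2 12 3 8 4 11)|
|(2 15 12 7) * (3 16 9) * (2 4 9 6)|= |(2 15 12 7 4 9 3 16 6)|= 9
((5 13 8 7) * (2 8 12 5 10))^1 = ((2 8 7 10)(5 13 12))^1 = (2 8 7 10)(5 13 12)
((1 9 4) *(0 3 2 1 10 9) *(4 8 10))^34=(0 2)(1 3)(8 10 9)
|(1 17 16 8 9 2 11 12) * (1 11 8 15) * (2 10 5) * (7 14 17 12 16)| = |(1 12 11 16 15)(2 8 9 10 5)(7 14 17)| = 15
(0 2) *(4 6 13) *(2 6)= (0 6 13 4 2)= [6, 1, 0, 3, 2, 5, 13, 7, 8, 9, 10, 11, 12, 4]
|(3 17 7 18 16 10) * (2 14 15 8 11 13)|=6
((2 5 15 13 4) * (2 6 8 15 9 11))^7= (2 11 9 5)(4 8 13 6 15)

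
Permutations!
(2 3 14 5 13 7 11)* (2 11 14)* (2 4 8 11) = (2 3 4 8 11)(5 13 7 14) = [0, 1, 3, 4, 8, 13, 6, 14, 11, 9, 10, 2, 12, 7, 5]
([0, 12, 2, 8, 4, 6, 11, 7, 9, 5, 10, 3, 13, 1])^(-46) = (1 13 12)(3 9 6)(5 11 8)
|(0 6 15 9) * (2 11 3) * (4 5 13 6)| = 21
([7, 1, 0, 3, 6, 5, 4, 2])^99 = (7)(4 6)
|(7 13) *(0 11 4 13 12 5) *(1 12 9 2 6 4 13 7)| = 30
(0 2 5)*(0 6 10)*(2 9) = [9, 1, 5, 3, 4, 6, 10, 7, 8, 2, 0] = (0 9 2 5 6 10)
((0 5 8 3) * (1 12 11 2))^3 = (0 3 8 5)(1 2 11 12)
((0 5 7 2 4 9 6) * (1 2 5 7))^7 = (0 6 9 4 2 1 5 7)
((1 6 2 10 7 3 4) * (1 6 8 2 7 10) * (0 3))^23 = ((10)(0 3 4 6 7)(1 8 2))^23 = (10)(0 6 3 7 4)(1 2 8)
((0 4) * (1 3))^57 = ((0 4)(1 3))^57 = (0 4)(1 3)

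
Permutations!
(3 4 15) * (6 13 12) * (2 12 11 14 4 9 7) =(2 12 6 13 11 14 4 15 3 9 7) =[0, 1, 12, 9, 15, 5, 13, 2, 8, 7, 10, 14, 6, 11, 4, 3]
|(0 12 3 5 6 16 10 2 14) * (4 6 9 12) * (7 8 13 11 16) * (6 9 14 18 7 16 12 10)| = |(0 4 9 10 2 18 7 8 13 11 12 3 5 14)(6 16)| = 14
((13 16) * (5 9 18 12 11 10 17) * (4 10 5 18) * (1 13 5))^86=((1 13 16 5 9 4 10 17 18 12 11))^86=(1 12 17 4 5 13 11 18 10 9 16)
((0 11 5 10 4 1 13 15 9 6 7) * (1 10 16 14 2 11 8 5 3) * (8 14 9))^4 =((0 14 2 11 3 1 13 15 8 5 16 9 6 7)(4 10))^4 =(0 3 8 6 2 13 16)(1 5 7 11 15 9 14)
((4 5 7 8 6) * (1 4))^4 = (1 8 5)(4 6 7)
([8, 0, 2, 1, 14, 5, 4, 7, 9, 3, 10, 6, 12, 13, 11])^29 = (0 1 3 9 8)(4 14 11 6)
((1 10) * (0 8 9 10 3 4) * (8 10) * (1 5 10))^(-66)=(10)(0 3)(1 4)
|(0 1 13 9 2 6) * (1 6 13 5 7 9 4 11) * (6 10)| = |(0 10 6)(1 5 7 9 2 13 4 11)| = 24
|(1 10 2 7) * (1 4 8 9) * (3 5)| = |(1 10 2 7 4 8 9)(3 5)| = 14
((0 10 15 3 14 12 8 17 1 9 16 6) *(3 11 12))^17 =(0 17 10 1 15 9 11 16 12 6 8)(3 14)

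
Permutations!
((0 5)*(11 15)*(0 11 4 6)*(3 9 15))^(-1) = (0 6 4 15 9 3 11 5) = ((0 5 11 3 9 15 4 6))^(-1)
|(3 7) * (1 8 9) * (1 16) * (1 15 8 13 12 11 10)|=20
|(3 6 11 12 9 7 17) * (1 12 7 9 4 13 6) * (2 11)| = |(1 12 4 13 6 2 11 7 17 3)| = 10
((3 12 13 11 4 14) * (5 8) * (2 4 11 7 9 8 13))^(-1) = ((2 4 14 3 12)(5 13 7 9 8))^(-1) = (2 12 3 14 4)(5 8 9 7 13)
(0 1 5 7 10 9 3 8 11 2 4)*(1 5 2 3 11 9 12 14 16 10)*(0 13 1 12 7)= (0 5)(1 2 4 13)(3 8 9 11)(7 12 14 16 10)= [5, 2, 4, 8, 13, 0, 6, 12, 9, 11, 7, 3, 14, 1, 16, 15, 10]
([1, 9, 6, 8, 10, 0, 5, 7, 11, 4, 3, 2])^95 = [11, 2, 10, 1, 5, 8, 3, 7, 9, 6, 0, 4]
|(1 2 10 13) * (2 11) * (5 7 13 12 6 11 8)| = 5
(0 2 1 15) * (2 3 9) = [3, 15, 1, 9, 4, 5, 6, 7, 8, 2, 10, 11, 12, 13, 14, 0] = (0 3 9 2 1 15)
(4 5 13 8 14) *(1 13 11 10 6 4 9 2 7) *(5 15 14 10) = [0, 13, 7, 3, 15, 11, 4, 1, 10, 2, 6, 5, 12, 8, 9, 14] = (1 13 8 10 6 4 15 14 9 2 7)(5 11)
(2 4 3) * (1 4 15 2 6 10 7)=(1 4 3 6 10 7)(2 15)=[0, 4, 15, 6, 3, 5, 10, 1, 8, 9, 7, 11, 12, 13, 14, 2]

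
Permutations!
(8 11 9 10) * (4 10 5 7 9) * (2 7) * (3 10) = [0, 1, 7, 10, 3, 2, 6, 9, 11, 5, 8, 4] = (2 7 9 5)(3 10 8 11 4)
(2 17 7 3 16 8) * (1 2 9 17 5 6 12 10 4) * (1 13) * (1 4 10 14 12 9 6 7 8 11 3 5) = (1 2)(3 16 11)(4 13)(5 7)(6 9 17 8)(12 14) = [0, 2, 1, 16, 13, 7, 9, 5, 6, 17, 10, 3, 14, 4, 12, 15, 11, 8]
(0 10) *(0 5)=(0 10 5)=[10, 1, 2, 3, 4, 0, 6, 7, 8, 9, 5]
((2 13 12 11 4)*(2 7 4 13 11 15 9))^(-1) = (2 9 15 12 13 11)(4 7)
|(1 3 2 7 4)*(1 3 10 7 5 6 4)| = 15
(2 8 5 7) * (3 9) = (2 8 5 7)(3 9) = [0, 1, 8, 9, 4, 7, 6, 2, 5, 3]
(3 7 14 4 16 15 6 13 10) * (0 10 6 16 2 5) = (0 10 3 7 14 4 2 5)(6 13)(15 16) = [10, 1, 5, 7, 2, 0, 13, 14, 8, 9, 3, 11, 12, 6, 4, 16, 15]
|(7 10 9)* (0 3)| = 6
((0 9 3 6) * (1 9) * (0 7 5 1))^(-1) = ((1 9 3 6 7 5))^(-1) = (1 5 7 6 3 9)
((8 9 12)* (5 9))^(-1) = (5 8 12 9)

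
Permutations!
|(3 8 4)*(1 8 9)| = |(1 8 4 3 9)| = 5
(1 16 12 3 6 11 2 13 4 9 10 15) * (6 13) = (1 16 12 3 13 4 9 10 15)(2 6 11) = [0, 16, 6, 13, 9, 5, 11, 7, 8, 10, 15, 2, 3, 4, 14, 1, 12]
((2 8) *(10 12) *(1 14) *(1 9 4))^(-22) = (1 9)(4 14)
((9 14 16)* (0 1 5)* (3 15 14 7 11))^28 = (16)(0 1 5)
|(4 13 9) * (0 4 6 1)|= 6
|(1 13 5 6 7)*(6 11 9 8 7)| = |(1 13 5 11 9 8 7)| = 7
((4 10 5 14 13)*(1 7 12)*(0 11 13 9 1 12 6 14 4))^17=((0 11 13)(1 7 6 14 9)(4 10 5))^17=(0 13 11)(1 6 9 7 14)(4 5 10)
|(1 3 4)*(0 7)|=6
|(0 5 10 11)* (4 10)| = |(0 5 4 10 11)| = 5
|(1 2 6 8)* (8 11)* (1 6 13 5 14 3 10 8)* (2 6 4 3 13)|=|(1 6 11)(3 10 8 4)(5 14 13)|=12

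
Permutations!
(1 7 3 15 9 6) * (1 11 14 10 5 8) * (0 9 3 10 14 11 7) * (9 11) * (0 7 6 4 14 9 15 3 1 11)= (1 7 10 5 8 11 15)(4 14 9)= [0, 7, 2, 3, 14, 8, 6, 10, 11, 4, 5, 15, 12, 13, 9, 1]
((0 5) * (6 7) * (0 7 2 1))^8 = (0 7 2)(1 5 6) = ((0 5 7 6 2 1))^8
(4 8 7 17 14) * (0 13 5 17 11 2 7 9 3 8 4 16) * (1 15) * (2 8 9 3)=(0 13 5 17 14 16)(1 15)(2 7 11 8 3 9)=[13, 15, 7, 9, 4, 17, 6, 11, 3, 2, 10, 8, 12, 5, 16, 1, 0, 14]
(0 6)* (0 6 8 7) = (0 8 7) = [8, 1, 2, 3, 4, 5, 6, 0, 7]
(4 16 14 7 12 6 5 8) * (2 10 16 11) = (2 10 16 14 7 12 6 5 8 4 11) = [0, 1, 10, 3, 11, 8, 5, 12, 4, 9, 16, 2, 6, 13, 7, 15, 14]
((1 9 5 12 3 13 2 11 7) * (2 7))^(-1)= (1 7 13 3 12 5 9)(2 11)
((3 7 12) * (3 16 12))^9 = ((3 7)(12 16))^9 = (3 7)(12 16)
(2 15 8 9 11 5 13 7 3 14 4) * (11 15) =(2 11 5 13 7 3 14 4)(8 9 15) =[0, 1, 11, 14, 2, 13, 6, 3, 9, 15, 10, 5, 12, 7, 4, 8]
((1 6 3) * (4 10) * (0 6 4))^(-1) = (0 10 4 1 3 6)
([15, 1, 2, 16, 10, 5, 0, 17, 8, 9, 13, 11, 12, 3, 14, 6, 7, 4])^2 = [6, 1, 2, 7, 13, 5, 15, 4, 8, 9, 3, 11, 12, 16, 14, 0, 17, 10]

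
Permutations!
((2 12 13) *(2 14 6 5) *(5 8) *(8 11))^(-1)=((2 12 13 14 6 11 8 5))^(-1)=(2 5 8 11 6 14 13 12)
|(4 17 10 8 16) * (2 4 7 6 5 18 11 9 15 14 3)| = 15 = |(2 4 17 10 8 16 7 6 5 18 11 9 15 14 3)|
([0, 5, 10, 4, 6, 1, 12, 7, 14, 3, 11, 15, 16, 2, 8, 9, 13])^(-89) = [0, 5, 13, 9, 3, 1, 4, 7, 14, 15, 2, 10, 6, 16, 8, 11, 12]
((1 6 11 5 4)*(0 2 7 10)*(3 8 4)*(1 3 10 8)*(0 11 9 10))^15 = (0 8 1 10)(2 4 6 11)(3 9 5 7)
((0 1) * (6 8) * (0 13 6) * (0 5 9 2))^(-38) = (0 13 8 9)(1 6 5 2)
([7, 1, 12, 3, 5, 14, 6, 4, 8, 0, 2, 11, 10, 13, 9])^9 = [5, 1, 2, 3, 9, 0, 6, 14, 8, 4, 10, 11, 12, 13, 7]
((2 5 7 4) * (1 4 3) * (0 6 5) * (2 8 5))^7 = (0 6 2)(1 4 8 5 7 3)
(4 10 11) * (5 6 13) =(4 10 11)(5 6 13) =[0, 1, 2, 3, 10, 6, 13, 7, 8, 9, 11, 4, 12, 5]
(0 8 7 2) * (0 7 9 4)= (0 8 9 4)(2 7)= [8, 1, 7, 3, 0, 5, 6, 2, 9, 4]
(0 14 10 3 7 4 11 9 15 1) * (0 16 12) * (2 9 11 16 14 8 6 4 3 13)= [8, 14, 9, 7, 16, 5, 4, 3, 6, 15, 13, 11, 0, 2, 10, 1, 12]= (0 8 6 4 16 12)(1 14 10 13 2 9 15)(3 7)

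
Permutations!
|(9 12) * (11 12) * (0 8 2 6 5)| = 15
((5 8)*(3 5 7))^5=((3 5 8 7))^5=(3 5 8 7)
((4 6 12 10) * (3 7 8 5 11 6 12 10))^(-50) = (3 11 12 5 4 8 10 7 6)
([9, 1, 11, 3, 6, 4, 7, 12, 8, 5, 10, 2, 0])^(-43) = (0 12 7 6 4 5 9)(2 11)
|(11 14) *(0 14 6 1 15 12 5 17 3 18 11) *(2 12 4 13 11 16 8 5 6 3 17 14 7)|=16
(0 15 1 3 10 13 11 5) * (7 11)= [15, 3, 2, 10, 4, 0, 6, 11, 8, 9, 13, 5, 12, 7, 14, 1]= (0 15 1 3 10 13 7 11 5)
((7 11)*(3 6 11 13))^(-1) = ((3 6 11 7 13))^(-1) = (3 13 7 11 6)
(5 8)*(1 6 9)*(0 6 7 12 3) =(0 6 9 1 7 12 3)(5 8) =[6, 7, 2, 0, 4, 8, 9, 12, 5, 1, 10, 11, 3]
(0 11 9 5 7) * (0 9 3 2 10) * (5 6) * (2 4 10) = (0 11 3 4 10)(5 7 9 6) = [11, 1, 2, 4, 10, 7, 5, 9, 8, 6, 0, 3]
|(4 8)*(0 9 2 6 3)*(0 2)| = |(0 9)(2 6 3)(4 8)| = 6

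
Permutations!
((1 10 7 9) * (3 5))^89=((1 10 7 9)(3 5))^89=(1 10 7 9)(3 5)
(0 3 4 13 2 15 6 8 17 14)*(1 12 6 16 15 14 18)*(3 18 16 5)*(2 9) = (0 18 1 12 6 8 17 16 15 5 3 4 13 9 2 14) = [18, 12, 14, 4, 13, 3, 8, 7, 17, 2, 10, 11, 6, 9, 0, 5, 15, 16, 1]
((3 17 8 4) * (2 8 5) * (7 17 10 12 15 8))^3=(2 5 17 7)(3 15)(4 12)(8 10)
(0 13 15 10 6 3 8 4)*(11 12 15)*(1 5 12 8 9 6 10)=[13, 5, 2, 9, 0, 12, 3, 7, 4, 6, 10, 8, 15, 11, 14, 1]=(0 13 11 8 4)(1 5 12 15)(3 9 6)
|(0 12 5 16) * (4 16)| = |(0 12 5 4 16)| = 5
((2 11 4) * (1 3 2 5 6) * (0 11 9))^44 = ((0 11 4 5 6 1 3 2 9))^44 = (0 9 2 3 1 6 5 4 11)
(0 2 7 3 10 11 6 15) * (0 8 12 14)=(0 2 7 3 10 11 6 15 8 12 14)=[2, 1, 7, 10, 4, 5, 15, 3, 12, 9, 11, 6, 14, 13, 0, 8]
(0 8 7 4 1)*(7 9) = (0 8 9 7 4 1) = [8, 0, 2, 3, 1, 5, 6, 4, 9, 7]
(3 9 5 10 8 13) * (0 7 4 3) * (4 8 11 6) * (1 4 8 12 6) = (0 7 12 6 8 13)(1 4 3 9 5 10 11) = [7, 4, 2, 9, 3, 10, 8, 12, 13, 5, 11, 1, 6, 0]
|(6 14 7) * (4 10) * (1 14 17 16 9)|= |(1 14 7 6 17 16 9)(4 10)|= 14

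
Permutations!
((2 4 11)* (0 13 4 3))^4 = ((0 13 4 11 2 3))^4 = (0 2 4)(3 11 13)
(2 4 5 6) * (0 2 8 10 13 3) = (0 2 4 5 6 8 10 13 3) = [2, 1, 4, 0, 5, 6, 8, 7, 10, 9, 13, 11, 12, 3]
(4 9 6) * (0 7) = (0 7)(4 9 6) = [7, 1, 2, 3, 9, 5, 4, 0, 8, 6]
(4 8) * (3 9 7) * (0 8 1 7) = (0 8 4 1 7 3 9) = [8, 7, 2, 9, 1, 5, 6, 3, 4, 0]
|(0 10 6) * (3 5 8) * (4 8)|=|(0 10 6)(3 5 4 8)|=12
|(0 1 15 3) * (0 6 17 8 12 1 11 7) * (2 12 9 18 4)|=|(0 11 7)(1 15 3 6 17 8 9 18 4 2 12)|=33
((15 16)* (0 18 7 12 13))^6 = ((0 18 7 12 13)(15 16))^6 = (0 18 7 12 13)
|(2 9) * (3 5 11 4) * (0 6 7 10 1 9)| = 28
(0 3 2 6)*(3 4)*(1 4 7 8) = [7, 4, 6, 2, 3, 5, 0, 8, 1] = (0 7 8 1 4 3 2 6)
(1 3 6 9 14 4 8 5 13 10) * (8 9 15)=(1 3 6 15 8 5 13 10)(4 9 14)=[0, 3, 2, 6, 9, 13, 15, 7, 5, 14, 1, 11, 12, 10, 4, 8]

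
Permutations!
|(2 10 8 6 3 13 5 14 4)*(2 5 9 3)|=12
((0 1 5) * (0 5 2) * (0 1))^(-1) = (5)(1 2)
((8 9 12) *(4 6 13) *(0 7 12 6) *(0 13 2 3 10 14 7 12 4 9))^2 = ((0 12 8)(2 3 10 14 7 4 13 9 6))^2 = (0 8 12)(2 10 7 13 6 3 14 4 9)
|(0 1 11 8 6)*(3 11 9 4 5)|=9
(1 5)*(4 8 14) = (1 5)(4 8 14) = [0, 5, 2, 3, 8, 1, 6, 7, 14, 9, 10, 11, 12, 13, 4]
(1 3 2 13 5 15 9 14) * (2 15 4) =(1 3 15 9 14)(2 13 5 4) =[0, 3, 13, 15, 2, 4, 6, 7, 8, 14, 10, 11, 12, 5, 1, 9]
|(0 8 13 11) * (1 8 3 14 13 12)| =|(0 3 14 13 11)(1 8 12)| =15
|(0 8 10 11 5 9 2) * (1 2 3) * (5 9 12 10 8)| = 9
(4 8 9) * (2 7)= (2 7)(4 8 9)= [0, 1, 7, 3, 8, 5, 6, 2, 9, 4]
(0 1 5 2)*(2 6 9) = [1, 5, 0, 3, 4, 6, 9, 7, 8, 2] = (0 1 5 6 9 2)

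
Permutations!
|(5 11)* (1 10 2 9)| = 4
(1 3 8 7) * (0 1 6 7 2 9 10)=(0 1 3 8 2 9 10)(6 7)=[1, 3, 9, 8, 4, 5, 7, 6, 2, 10, 0]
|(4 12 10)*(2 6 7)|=3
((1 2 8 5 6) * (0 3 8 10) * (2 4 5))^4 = ((0 3 8 2 10)(1 4 5 6))^4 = (0 10 2 8 3)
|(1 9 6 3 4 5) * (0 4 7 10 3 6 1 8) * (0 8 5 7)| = 10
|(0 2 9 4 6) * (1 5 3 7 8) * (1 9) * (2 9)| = 12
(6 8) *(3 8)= [0, 1, 2, 8, 4, 5, 3, 7, 6]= (3 8 6)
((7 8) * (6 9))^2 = (9)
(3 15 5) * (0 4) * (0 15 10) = [4, 1, 2, 10, 15, 3, 6, 7, 8, 9, 0, 11, 12, 13, 14, 5] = (0 4 15 5 3 10)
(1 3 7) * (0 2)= [2, 3, 0, 7, 4, 5, 6, 1]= (0 2)(1 3 7)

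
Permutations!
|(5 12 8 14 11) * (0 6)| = |(0 6)(5 12 8 14 11)| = 10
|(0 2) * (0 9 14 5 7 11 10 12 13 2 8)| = |(0 8)(2 9 14 5 7 11 10 12 13)| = 18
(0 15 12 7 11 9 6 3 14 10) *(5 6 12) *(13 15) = [13, 1, 2, 14, 4, 6, 3, 11, 8, 12, 0, 9, 7, 15, 10, 5] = (0 13 15 5 6 3 14 10)(7 11 9 12)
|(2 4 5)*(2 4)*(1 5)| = 3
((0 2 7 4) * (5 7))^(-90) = (7) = ((0 2 5 7 4))^(-90)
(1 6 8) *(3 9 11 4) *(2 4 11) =[0, 6, 4, 9, 3, 5, 8, 7, 1, 2, 10, 11] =(11)(1 6 8)(2 4 3 9)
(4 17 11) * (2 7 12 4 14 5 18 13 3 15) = (2 7 12 4 17 11 14 5 18 13 3 15) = [0, 1, 7, 15, 17, 18, 6, 12, 8, 9, 10, 14, 4, 3, 5, 2, 16, 11, 13]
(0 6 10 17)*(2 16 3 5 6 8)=(0 8 2 16 3 5 6 10 17)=[8, 1, 16, 5, 4, 6, 10, 7, 2, 9, 17, 11, 12, 13, 14, 15, 3, 0]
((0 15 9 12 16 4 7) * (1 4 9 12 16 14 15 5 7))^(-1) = ((0 5 7)(1 4)(9 16)(12 14 15))^(-1) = (0 7 5)(1 4)(9 16)(12 15 14)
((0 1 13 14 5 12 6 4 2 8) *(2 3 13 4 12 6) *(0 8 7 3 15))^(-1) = ((0 1 4 15)(2 7 3 13 14 5 6 12))^(-1) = (0 15 4 1)(2 12 6 5 14 13 3 7)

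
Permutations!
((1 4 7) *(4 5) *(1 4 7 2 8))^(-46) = (1 7 2)(4 8 5)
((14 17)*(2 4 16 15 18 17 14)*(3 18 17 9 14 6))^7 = ((2 4 16 15 17)(3 18 9 14 6))^7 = (2 16 17 4 15)(3 9 6 18 14)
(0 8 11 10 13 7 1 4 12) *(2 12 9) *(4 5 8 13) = (0 13 7 1 5 8 11 10 4 9 2 12) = [13, 5, 12, 3, 9, 8, 6, 1, 11, 2, 4, 10, 0, 7]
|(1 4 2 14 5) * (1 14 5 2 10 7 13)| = 15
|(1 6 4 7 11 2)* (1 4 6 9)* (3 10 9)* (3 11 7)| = 7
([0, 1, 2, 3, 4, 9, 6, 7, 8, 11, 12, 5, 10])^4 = [0, 1, 2, 3, 4, 9, 6, 7, 8, 11, 10, 5, 12]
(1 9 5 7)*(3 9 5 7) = (1 5 3 9 7) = [0, 5, 2, 9, 4, 3, 6, 1, 8, 7]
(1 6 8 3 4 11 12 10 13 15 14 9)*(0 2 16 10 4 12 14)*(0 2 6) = (0 6 8 3 12 4 11 14 9 1)(2 16 10 13 15) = [6, 0, 16, 12, 11, 5, 8, 7, 3, 1, 13, 14, 4, 15, 9, 2, 10]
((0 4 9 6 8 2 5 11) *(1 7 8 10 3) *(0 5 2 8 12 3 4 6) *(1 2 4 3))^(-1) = (0 9 4 2 3 10 6)(1 12 7)(5 11) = ((0 6 10 3 2 4 9)(1 7 12)(5 11))^(-1)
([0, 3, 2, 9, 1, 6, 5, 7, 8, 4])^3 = (1 4 9 3)(5 6)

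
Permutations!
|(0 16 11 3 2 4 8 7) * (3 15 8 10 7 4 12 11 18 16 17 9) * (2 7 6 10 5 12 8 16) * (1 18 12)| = 60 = |(0 17 9 3 7)(1 18 2 8 4 5)(6 10)(11 15 16 12)|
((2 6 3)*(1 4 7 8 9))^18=((1 4 7 8 9)(2 6 3))^18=(1 8 4 9 7)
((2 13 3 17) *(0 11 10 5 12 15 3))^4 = (0 12 2 10 3)(5 17 11 15 13)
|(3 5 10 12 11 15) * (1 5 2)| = |(1 5 10 12 11 15 3 2)| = 8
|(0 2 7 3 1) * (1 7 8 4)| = 10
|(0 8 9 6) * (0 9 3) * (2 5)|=6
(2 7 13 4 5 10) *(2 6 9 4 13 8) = (13)(2 7 8)(4 5 10 6 9) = [0, 1, 7, 3, 5, 10, 9, 8, 2, 4, 6, 11, 12, 13]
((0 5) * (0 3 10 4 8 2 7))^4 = ((0 5 3 10 4 8 2 7))^4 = (0 4)(2 3)(5 8)(7 10)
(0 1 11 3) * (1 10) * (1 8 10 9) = (0 9 1 11 3)(8 10) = [9, 11, 2, 0, 4, 5, 6, 7, 10, 1, 8, 3]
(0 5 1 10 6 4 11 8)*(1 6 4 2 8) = [5, 10, 8, 3, 11, 6, 2, 7, 0, 9, 4, 1] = (0 5 6 2 8)(1 10 4 11)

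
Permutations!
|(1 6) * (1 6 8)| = 2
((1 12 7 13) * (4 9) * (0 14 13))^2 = (0 13 12)(1 7 14)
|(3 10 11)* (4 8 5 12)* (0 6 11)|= 20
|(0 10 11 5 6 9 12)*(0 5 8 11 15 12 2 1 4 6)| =10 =|(0 10 15 12 5)(1 4 6 9 2)(8 11)|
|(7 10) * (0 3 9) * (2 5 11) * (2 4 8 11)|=6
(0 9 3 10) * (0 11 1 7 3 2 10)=(0 9 2 10 11 1 7 3)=[9, 7, 10, 0, 4, 5, 6, 3, 8, 2, 11, 1]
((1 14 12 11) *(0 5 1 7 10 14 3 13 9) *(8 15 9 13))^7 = ((0 5 1 3 8 15 9)(7 10 14 12 11))^7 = (15)(7 14 11 10 12)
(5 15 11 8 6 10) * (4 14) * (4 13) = (4 14 13)(5 15 11 8 6 10) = [0, 1, 2, 3, 14, 15, 10, 7, 6, 9, 5, 8, 12, 4, 13, 11]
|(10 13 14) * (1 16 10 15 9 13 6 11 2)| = |(1 16 10 6 11 2)(9 13 14 15)| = 12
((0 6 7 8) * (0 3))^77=((0 6 7 8 3))^77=(0 7 3 6 8)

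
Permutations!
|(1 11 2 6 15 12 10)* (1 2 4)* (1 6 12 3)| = |(1 11 4 6 15 3)(2 12 10)| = 6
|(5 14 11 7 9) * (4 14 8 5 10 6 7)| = 12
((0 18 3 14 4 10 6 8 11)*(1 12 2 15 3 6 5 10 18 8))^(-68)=(0 8 11)(1 3 6 15 18 2 4 12 14)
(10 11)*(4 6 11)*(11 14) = [0, 1, 2, 3, 6, 5, 14, 7, 8, 9, 4, 10, 12, 13, 11] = (4 6 14 11 10)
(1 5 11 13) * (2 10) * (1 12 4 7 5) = [0, 1, 10, 3, 7, 11, 6, 5, 8, 9, 2, 13, 4, 12] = (2 10)(4 7 5 11 13 12)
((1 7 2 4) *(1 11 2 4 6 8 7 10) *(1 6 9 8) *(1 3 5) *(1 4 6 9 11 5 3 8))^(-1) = ((1 10 9)(2 11)(4 5)(6 8 7))^(-1) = (1 9 10)(2 11)(4 5)(6 7 8)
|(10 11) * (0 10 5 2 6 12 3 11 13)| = 6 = |(0 10 13)(2 6 12 3 11 5)|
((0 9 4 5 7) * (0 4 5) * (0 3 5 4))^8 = ((0 9 4 3 5 7))^8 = (0 4 5)(3 7 9)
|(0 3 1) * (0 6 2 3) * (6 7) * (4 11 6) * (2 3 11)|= |(1 7 4 2 11 6 3)|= 7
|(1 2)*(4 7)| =|(1 2)(4 7)| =2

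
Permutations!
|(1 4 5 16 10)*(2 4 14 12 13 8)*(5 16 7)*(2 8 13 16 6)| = |(1 14 12 16 10)(2 4 6)(5 7)| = 30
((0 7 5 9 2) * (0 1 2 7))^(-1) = (1 2)(5 7 9)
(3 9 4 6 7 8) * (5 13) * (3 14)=(3 9 4 6 7 8 14)(5 13)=[0, 1, 2, 9, 6, 13, 7, 8, 14, 4, 10, 11, 12, 5, 3]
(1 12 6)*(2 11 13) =(1 12 6)(2 11 13) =[0, 12, 11, 3, 4, 5, 1, 7, 8, 9, 10, 13, 6, 2]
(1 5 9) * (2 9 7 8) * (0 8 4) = (0 8 2 9 1 5 7 4) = [8, 5, 9, 3, 0, 7, 6, 4, 2, 1]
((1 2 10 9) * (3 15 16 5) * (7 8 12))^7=((1 2 10 9)(3 15 16 5)(7 8 12))^7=(1 9 10 2)(3 5 16 15)(7 8 12)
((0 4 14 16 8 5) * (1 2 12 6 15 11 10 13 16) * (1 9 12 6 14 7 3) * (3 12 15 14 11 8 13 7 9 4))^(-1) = ((0 3 1 2 6 14 4 9 15 8 5)(7 12 11 10)(13 16))^(-1) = (0 5 8 15 9 4 14 6 2 1 3)(7 10 11 12)(13 16)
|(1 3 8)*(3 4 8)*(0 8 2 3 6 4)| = |(0 8 1)(2 3 6 4)| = 12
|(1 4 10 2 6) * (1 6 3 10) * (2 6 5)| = 10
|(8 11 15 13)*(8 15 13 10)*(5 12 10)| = |(5 12 10 8 11 13 15)| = 7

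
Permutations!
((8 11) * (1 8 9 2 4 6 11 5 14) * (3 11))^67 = (1 14 5 8)(2 4 6 3 11 9)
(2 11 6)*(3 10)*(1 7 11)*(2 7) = [0, 2, 1, 10, 4, 5, 7, 11, 8, 9, 3, 6] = (1 2)(3 10)(6 7 11)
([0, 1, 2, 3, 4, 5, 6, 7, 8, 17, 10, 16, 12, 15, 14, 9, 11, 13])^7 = [0, 1, 2, 3, 4, 5, 6, 7, 8, 15, 10, 16, 12, 17, 14, 13, 11, 9]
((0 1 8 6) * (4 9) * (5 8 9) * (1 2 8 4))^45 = (0 2 8 6)(1 9)(4 5)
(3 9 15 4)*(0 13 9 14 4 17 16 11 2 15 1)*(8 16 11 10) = [13, 0, 15, 14, 3, 5, 6, 7, 16, 1, 8, 2, 12, 9, 4, 17, 10, 11] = (0 13 9 1)(2 15 17 11)(3 14 4)(8 16 10)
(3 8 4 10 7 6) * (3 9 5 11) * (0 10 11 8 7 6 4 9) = (0 10 6)(3 7 4 11)(5 8 9) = [10, 1, 2, 7, 11, 8, 0, 4, 9, 5, 6, 3]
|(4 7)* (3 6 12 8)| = |(3 6 12 8)(4 7)| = 4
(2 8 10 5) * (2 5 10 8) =(10) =[0, 1, 2, 3, 4, 5, 6, 7, 8, 9, 10]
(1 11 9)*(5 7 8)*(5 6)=(1 11 9)(5 7 8 6)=[0, 11, 2, 3, 4, 7, 5, 8, 6, 1, 10, 9]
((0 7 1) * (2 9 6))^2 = ((0 7 1)(2 9 6))^2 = (0 1 7)(2 6 9)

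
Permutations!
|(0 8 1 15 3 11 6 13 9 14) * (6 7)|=|(0 8 1 15 3 11 7 6 13 9 14)|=11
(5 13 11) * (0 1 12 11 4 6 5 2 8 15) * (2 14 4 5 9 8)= (0 1 12 11 14 4 6 9 8 15)(5 13)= [1, 12, 2, 3, 6, 13, 9, 7, 15, 8, 10, 14, 11, 5, 4, 0]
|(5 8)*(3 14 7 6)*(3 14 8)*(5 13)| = 12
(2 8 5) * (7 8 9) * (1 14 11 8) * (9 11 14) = [0, 9, 11, 3, 4, 2, 6, 1, 5, 7, 10, 8, 12, 13, 14] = (14)(1 9 7)(2 11 8 5)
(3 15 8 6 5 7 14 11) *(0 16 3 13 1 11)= [16, 11, 2, 15, 4, 7, 5, 14, 6, 9, 10, 13, 12, 1, 0, 8, 3]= (0 16 3 15 8 6 5 7 14)(1 11 13)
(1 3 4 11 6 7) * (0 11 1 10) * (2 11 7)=(0 7 10)(1 3 4)(2 11 6)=[7, 3, 11, 4, 1, 5, 2, 10, 8, 9, 0, 6]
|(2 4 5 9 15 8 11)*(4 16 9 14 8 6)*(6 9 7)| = |(2 16 7 6 4 5 14 8 11)(9 15)| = 18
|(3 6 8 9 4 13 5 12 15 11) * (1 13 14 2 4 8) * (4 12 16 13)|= 18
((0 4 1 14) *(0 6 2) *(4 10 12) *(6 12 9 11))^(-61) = (0 2 6 11 9 10)(1 4 12 14)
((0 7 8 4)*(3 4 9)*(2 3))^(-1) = ((0 7 8 9 2 3 4))^(-1) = (0 4 3 2 9 8 7)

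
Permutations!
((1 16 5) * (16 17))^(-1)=(1 5 16 17)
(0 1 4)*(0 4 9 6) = (0 1 9 6) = [1, 9, 2, 3, 4, 5, 0, 7, 8, 6]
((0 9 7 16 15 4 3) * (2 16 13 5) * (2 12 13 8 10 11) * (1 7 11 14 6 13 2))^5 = ((0 9 11 1 7 8 10 14 6 13 5 12 2 16 15 4 3))^5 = (0 8 5 4 1 6 16 9 10 12 3 7 13 15 11 14 2)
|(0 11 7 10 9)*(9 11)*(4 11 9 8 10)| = 12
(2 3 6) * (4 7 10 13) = [0, 1, 3, 6, 7, 5, 2, 10, 8, 9, 13, 11, 12, 4] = (2 3 6)(4 7 10 13)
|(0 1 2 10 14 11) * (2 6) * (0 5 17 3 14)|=5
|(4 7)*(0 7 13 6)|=5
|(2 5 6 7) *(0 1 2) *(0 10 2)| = 10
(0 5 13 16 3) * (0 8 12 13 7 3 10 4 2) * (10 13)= [5, 1, 0, 8, 2, 7, 6, 3, 12, 9, 4, 11, 10, 16, 14, 15, 13]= (0 5 7 3 8 12 10 4 2)(13 16)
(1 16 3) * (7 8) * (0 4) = [4, 16, 2, 1, 0, 5, 6, 8, 7, 9, 10, 11, 12, 13, 14, 15, 3] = (0 4)(1 16 3)(7 8)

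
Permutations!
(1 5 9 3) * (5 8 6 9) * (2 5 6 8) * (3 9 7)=(9)(1 2 5 6 7 3)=[0, 2, 5, 1, 4, 6, 7, 3, 8, 9]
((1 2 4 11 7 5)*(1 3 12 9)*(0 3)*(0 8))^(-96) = (0 9 4 5 3 1 11 8 12 2 7)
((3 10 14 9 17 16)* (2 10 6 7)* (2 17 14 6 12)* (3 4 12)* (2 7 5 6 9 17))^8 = (2 7 12 4 16 17 14 9 10)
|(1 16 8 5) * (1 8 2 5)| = 5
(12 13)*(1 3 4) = (1 3 4)(12 13) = [0, 3, 2, 4, 1, 5, 6, 7, 8, 9, 10, 11, 13, 12]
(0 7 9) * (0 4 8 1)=(0 7 9 4 8 1)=[7, 0, 2, 3, 8, 5, 6, 9, 1, 4]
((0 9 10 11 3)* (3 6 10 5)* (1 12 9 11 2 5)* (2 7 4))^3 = ((0 11 6 10 7 4 2 5 3)(1 12 9))^3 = (12)(0 10 2)(3 6 4)(5 11 7)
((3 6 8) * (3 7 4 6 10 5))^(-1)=((3 10 5)(4 6 8 7))^(-1)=(3 5 10)(4 7 8 6)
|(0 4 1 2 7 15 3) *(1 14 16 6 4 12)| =28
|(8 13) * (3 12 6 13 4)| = |(3 12 6 13 8 4)| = 6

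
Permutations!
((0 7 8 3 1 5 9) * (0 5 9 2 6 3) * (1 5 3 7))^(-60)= (0 3 6)(1 5 7)(2 8 9)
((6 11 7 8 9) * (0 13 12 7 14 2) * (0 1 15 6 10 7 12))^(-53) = (0 13)(1 15 6 11 14 2)(7 10 9 8)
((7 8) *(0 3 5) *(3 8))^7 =(0 7 5 8 3)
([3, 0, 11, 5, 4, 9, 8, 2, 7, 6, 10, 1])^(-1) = [1, 11, 7, 0, 4, 3, 9, 8, 6, 5, 10, 2]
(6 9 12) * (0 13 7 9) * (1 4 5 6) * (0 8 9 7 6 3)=(0 13 6 8 9 12 1 4 5 3)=[13, 4, 2, 0, 5, 3, 8, 7, 9, 12, 10, 11, 1, 6]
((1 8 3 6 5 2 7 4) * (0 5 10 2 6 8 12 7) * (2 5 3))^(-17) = (0 2 8 3)(1 4 7 12)(5 6 10)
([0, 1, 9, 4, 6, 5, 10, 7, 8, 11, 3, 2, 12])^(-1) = [0, 1, 11, 10, 3, 5, 4, 7, 8, 2, 6, 9, 12]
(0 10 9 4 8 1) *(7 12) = [10, 0, 2, 3, 8, 5, 6, 12, 1, 4, 9, 11, 7] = (0 10 9 4 8 1)(7 12)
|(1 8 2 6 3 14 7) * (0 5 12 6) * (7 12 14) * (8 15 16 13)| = 13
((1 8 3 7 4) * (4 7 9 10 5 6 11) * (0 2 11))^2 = (0 11 1 3 10 6 2 4 8 9 5)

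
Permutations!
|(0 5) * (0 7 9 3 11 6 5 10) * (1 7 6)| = 10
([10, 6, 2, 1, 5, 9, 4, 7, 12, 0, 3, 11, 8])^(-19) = (0 4 3 9 6 10 5 1)(8 12)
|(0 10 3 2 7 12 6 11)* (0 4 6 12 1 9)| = 21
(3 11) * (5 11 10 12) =(3 10 12 5 11) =[0, 1, 2, 10, 4, 11, 6, 7, 8, 9, 12, 3, 5]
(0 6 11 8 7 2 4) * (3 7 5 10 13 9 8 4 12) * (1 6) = (0 1 6 11 4)(2 12 3 7)(5 10 13 9 8) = [1, 6, 12, 7, 0, 10, 11, 2, 5, 8, 13, 4, 3, 9]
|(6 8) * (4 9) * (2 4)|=6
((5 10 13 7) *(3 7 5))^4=((3 7)(5 10 13))^4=(5 10 13)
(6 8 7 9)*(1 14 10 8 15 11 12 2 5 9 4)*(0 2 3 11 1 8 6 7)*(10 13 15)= [2, 14, 5, 11, 8, 9, 10, 4, 0, 7, 6, 12, 3, 15, 13, 1]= (0 2 5 9 7 4 8)(1 14 13 15)(3 11 12)(6 10)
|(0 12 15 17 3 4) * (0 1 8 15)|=6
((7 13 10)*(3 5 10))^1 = (3 5 10 7 13)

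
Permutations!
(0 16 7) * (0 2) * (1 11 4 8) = (0 16 7 2)(1 11 4 8) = [16, 11, 0, 3, 8, 5, 6, 2, 1, 9, 10, 4, 12, 13, 14, 15, 7]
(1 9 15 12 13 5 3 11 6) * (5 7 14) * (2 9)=(1 2 9 15 12 13 7 14 5 3 11 6)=[0, 2, 9, 11, 4, 3, 1, 14, 8, 15, 10, 6, 13, 7, 5, 12]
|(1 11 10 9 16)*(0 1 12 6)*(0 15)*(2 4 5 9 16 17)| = 40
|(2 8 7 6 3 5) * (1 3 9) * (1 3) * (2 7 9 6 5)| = |(2 8 9 3)(5 7)| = 4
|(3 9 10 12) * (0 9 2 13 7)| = |(0 9 10 12 3 2 13 7)| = 8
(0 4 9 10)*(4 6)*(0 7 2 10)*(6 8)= (0 8 6 4 9)(2 10 7)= [8, 1, 10, 3, 9, 5, 4, 2, 6, 0, 7]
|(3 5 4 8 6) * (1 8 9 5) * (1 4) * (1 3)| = |(1 8 6)(3 4 9 5)| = 12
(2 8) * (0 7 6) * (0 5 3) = (0 7 6 5 3)(2 8) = [7, 1, 8, 0, 4, 3, 5, 6, 2]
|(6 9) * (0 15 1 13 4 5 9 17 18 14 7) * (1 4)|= |(0 15 4 5 9 6 17 18 14 7)(1 13)|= 10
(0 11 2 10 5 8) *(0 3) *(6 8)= [11, 1, 10, 0, 4, 6, 8, 7, 3, 9, 5, 2]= (0 11 2 10 5 6 8 3)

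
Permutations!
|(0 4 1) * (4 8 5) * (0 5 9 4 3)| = |(0 8 9 4 1 5 3)| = 7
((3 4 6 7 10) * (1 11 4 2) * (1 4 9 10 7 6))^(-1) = ((1 11 9 10 3 2 4))^(-1) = (1 4 2 3 10 9 11)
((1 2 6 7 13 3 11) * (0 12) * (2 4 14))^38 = (1 14 6 13 11 4 2 7 3)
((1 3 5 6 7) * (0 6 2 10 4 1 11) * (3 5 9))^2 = (0 7)(1 2 4 5 10)(6 11) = ((0 6 7 11)(1 5 2 10 4)(3 9))^2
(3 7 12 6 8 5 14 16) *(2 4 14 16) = [0, 1, 4, 7, 14, 16, 8, 12, 5, 9, 10, 11, 6, 13, 2, 15, 3] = (2 4 14)(3 7 12 6 8 5 16)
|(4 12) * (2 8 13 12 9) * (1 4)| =7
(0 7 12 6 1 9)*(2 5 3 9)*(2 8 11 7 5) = [5, 8, 2, 9, 4, 3, 1, 12, 11, 0, 10, 7, 6] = (0 5 3 9)(1 8 11 7 12 6)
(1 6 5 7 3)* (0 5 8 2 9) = (0 5 7 3 1 6 8 2 9) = [5, 6, 9, 1, 4, 7, 8, 3, 2, 0]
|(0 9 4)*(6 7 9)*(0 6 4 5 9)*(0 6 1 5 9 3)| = 10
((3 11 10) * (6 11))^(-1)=(3 10 11 6)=((3 6 11 10))^(-1)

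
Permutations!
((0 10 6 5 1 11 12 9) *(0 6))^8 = (1 12 6)(5 11 9)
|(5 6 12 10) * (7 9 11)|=|(5 6 12 10)(7 9 11)|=12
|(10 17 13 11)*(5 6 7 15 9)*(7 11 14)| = |(5 6 11 10 17 13 14 7 15 9)| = 10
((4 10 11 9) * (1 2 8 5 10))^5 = (1 11 8 4 10 2 9 5)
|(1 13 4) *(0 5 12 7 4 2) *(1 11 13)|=|(0 5 12 7 4 11 13 2)|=8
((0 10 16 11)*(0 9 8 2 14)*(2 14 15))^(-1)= ((0 10 16 11 9 8 14)(2 15))^(-1)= (0 14 8 9 11 16 10)(2 15)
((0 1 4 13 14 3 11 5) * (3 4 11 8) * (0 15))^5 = ((0 1 11 5 15)(3 8)(4 13 14))^5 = (15)(3 8)(4 14 13)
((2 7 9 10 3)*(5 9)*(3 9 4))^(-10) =(10)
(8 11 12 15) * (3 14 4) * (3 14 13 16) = (3 13 16)(4 14)(8 11 12 15) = [0, 1, 2, 13, 14, 5, 6, 7, 11, 9, 10, 12, 15, 16, 4, 8, 3]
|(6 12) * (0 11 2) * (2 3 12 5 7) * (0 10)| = 9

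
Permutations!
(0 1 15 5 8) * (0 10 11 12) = (0 1 15 5 8 10 11 12) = [1, 15, 2, 3, 4, 8, 6, 7, 10, 9, 11, 12, 0, 13, 14, 5]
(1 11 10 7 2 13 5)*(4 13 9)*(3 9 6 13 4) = (1 11 10 7 2 6 13 5)(3 9) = [0, 11, 6, 9, 4, 1, 13, 2, 8, 3, 7, 10, 12, 5]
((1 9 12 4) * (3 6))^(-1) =((1 9 12 4)(3 6))^(-1) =(1 4 12 9)(3 6)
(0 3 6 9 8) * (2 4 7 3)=[2, 1, 4, 6, 7, 5, 9, 3, 0, 8]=(0 2 4 7 3 6 9 8)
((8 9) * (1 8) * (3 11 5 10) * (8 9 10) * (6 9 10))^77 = (1 8 3 9 5 10 6 11)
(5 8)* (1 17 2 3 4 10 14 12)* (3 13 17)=[0, 3, 13, 4, 10, 8, 6, 7, 5, 9, 14, 11, 1, 17, 12, 15, 16, 2]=(1 3 4 10 14 12)(2 13 17)(5 8)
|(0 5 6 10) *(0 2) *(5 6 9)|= |(0 6 10 2)(5 9)|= 4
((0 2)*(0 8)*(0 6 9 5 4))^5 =((0 2 8 6 9 5 4))^5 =(0 5 6 2 4 9 8)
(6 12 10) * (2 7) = (2 7)(6 12 10) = [0, 1, 7, 3, 4, 5, 12, 2, 8, 9, 6, 11, 10]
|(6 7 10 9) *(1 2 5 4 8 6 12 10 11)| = |(1 2 5 4 8 6 7 11)(9 12 10)| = 24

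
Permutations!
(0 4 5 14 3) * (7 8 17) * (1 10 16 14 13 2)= (0 4 5 13 2 1 10 16 14 3)(7 8 17)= [4, 10, 1, 0, 5, 13, 6, 8, 17, 9, 16, 11, 12, 2, 3, 15, 14, 7]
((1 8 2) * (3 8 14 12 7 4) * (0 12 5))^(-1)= ((0 12 7 4 3 8 2 1 14 5))^(-1)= (0 5 14 1 2 8 3 4 7 12)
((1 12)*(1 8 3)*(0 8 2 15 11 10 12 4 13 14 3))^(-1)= ((0 8)(1 4 13 14 3)(2 15 11 10 12))^(-1)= (0 8)(1 3 14 13 4)(2 12 10 11 15)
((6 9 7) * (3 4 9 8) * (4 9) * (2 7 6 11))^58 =((2 7 11)(3 9 6 8))^58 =(2 7 11)(3 6)(8 9)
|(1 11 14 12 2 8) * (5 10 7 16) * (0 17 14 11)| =|(0 17 14 12 2 8 1)(5 10 7 16)| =28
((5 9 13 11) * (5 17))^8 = (5 11 9 17 13)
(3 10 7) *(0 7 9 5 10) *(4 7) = (0 4 7 3)(5 10 9) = [4, 1, 2, 0, 7, 10, 6, 3, 8, 5, 9]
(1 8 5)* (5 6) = [0, 8, 2, 3, 4, 1, 5, 7, 6] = (1 8 6 5)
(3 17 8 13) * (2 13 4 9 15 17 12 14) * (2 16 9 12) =(2 13 3)(4 12 14 16 9 15 17 8) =[0, 1, 13, 2, 12, 5, 6, 7, 4, 15, 10, 11, 14, 3, 16, 17, 9, 8]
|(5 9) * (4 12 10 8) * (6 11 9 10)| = |(4 12 6 11 9 5 10 8)| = 8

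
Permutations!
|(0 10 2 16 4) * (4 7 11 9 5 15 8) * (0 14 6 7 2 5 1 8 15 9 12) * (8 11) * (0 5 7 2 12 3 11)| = |(0 10 7 8 4 14 6 2 16 12 5 9 1)(3 11)| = 26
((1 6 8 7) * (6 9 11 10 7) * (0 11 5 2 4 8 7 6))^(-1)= (0 8 4 2 5 9 1 7 6 10 11)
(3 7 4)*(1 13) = [0, 13, 2, 7, 3, 5, 6, 4, 8, 9, 10, 11, 12, 1] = (1 13)(3 7 4)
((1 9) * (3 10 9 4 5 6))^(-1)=((1 4 5 6 3 10 9))^(-1)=(1 9 10 3 6 5 4)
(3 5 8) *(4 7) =(3 5 8)(4 7) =[0, 1, 2, 5, 7, 8, 6, 4, 3]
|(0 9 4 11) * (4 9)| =3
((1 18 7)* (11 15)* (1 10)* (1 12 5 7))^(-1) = ((1 18)(5 7 10 12)(11 15))^(-1) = (1 18)(5 12 10 7)(11 15)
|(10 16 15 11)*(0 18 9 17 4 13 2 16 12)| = 12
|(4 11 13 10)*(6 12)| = |(4 11 13 10)(6 12)| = 4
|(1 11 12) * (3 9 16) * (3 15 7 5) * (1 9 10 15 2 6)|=35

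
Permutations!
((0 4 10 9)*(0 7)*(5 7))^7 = ((0 4 10 9 5 7))^7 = (0 4 10 9 5 7)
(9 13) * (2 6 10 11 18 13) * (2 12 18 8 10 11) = (2 6 11 8 10)(9 12 18 13) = [0, 1, 6, 3, 4, 5, 11, 7, 10, 12, 2, 8, 18, 9, 14, 15, 16, 17, 13]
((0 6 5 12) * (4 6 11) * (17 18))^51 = (0 6)(4 12)(5 11)(17 18)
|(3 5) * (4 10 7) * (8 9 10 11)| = 6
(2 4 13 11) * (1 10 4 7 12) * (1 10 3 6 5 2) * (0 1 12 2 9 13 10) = [1, 3, 7, 6, 10, 9, 5, 2, 8, 13, 4, 12, 0, 11] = (0 1 3 6 5 9 13 11 12)(2 7)(4 10)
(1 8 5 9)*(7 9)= (1 8 5 7 9)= [0, 8, 2, 3, 4, 7, 6, 9, 5, 1]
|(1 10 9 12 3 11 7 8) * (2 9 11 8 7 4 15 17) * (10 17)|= |(1 17 2 9 12 3 8)(4 15 10 11)|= 28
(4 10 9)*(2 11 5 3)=(2 11 5 3)(4 10 9)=[0, 1, 11, 2, 10, 3, 6, 7, 8, 4, 9, 5]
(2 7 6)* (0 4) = [4, 1, 7, 3, 0, 5, 2, 6] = (0 4)(2 7 6)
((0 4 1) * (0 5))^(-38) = ((0 4 1 5))^(-38) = (0 1)(4 5)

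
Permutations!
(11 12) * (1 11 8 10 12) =[0, 11, 2, 3, 4, 5, 6, 7, 10, 9, 12, 1, 8] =(1 11)(8 10 12)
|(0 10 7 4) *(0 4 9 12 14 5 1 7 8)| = |(0 10 8)(1 7 9 12 14 5)| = 6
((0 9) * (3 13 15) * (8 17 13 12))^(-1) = ((0 9)(3 12 8 17 13 15))^(-1) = (0 9)(3 15 13 17 8 12)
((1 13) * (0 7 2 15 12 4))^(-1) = ((0 7 2 15 12 4)(1 13))^(-1) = (0 4 12 15 2 7)(1 13)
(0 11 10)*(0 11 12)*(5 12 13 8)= (0 13 8 5 12)(10 11)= [13, 1, 2, 3, 4, 12, 6, 7, 5, 9, 11, 10, 0, 8]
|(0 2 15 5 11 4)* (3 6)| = |(0 2 15 5 11 4)(3 6)| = 6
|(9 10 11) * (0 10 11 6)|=|(0 10 6)(9 11)|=6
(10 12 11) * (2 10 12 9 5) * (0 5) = [5, 1, 10, 3, 4, 2, 6, 7, 8, 0, 9, 12, 11] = (0 5 2 10 9)(11 12)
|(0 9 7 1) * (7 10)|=|(0 9 10 7 1)|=5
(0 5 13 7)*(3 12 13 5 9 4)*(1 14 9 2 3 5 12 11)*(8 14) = (0 2 3 11 1 8 14 9 4 5 12 13 7) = [2, 8, 3, 11, 5, 12, 6, 0, 14, 4, 10, 1, 13, 7, 9]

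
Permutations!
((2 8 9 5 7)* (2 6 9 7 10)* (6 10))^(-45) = ((2 8 7 10)(5 6 9))^(-45) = (2 10 7 8)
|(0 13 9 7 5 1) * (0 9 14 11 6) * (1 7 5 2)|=|(0 13 14 11 6)(1 9 5 7 2)|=5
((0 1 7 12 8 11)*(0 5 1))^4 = (1 11 12)(5 8 7)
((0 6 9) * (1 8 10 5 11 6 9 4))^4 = (1 11 8 6 10 4 5)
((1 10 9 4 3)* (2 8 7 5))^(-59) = (1 10 9 4 3)(2 8 7 5)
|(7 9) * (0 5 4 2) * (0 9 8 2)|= 12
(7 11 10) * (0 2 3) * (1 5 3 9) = (0 2 9 1 5 3)(7 11 10) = [2, 5, 9, 0, 4, 3, 6, 11, 8, 1, 7, 10]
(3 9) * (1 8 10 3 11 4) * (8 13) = [0, 13, 2, 9, 1, 5, 6, 7, 10, 11, 3, 4, 12, 8] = (1 13 8 10 3 9 11 4)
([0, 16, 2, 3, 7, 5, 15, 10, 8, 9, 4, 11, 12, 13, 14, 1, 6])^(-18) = (1 6)(15 16)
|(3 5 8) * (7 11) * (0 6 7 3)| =|(0 6 7 11 3 5 8)| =7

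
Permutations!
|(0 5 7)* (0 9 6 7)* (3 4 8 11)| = 12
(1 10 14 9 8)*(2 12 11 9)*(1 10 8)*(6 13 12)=(1 8 10 14 2 6 13 12 11 9)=[0, 8, 6, 3, 4, 5, 13, 7, 10, 1, 14, 9, 11, 12, 2]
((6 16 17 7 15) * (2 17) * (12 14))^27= (2 15)(6 17)(7 16)(12 14)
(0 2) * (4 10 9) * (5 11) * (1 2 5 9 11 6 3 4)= [5, 2, 0, 4, 10, 6, 3, 7, 8, 1, 11, 9]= (0 5 6 3 4 10 11 9 1 2)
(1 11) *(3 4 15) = (1 11)(3 4 15) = [0, 11, 2, 4, 15, 5, 6, 7, 8, 9, 10, 1, 12, 13, 14, 3]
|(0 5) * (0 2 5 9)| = |(0 9)(2 5)| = 2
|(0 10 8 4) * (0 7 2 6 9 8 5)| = 6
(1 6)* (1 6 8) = (1 8) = [0, 8, 2, 3, 4, 5, 6, 7, 1]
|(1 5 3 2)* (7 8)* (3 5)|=|(1 3 2)(7 8)|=6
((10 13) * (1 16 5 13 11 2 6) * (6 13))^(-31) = (1 16 5 6)(2 13 10 11)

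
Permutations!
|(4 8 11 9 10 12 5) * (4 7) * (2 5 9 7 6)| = 12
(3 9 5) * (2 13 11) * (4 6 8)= (2 13 11)(3 9 5)(4 6 8)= [0, 1, 13, 9, 6, 3, 8, 7, 4, 5, 10, 2, 12, 11]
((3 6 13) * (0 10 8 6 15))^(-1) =(0 15 3 13 6 8 10)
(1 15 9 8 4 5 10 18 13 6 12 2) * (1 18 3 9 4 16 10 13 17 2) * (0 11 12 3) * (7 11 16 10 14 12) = [16, 15, 18, 9, 5, 13, 3, 11, 10, 8, 0, 7, 1, 6, 12, 4, 14, 2, 17] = (0 16 14 12 1 15 4 5 13 6 3 9 8 10)(2 18 17)(7 11)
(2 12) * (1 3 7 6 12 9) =[0, 3, 9, 7, 4, 5, 12, 6, 8, 1, 10, 11, 2] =(1 3 7 6 12 2 9)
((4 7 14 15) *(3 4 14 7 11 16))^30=((3 4 11 16)(14 15))^30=(3 11)(4 16)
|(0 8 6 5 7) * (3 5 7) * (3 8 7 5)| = |(0 7)(5 8 6)| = 6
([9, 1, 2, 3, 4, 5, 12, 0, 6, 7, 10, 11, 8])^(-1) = [7, 1, 2, 3, 4, 5, 8, 9, 12, 0, 10, 11, 6]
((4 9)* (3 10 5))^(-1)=((3 10 5)(4 9))^(-1)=(3 5 10)(4 9)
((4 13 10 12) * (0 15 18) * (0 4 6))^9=(0 15 18 4 13 10 12 6)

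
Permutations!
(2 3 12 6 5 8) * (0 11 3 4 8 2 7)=(0 11 3 12 6 5 2 4 8 7)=[11, 1, 4, 12, 8, 2, 5, 0, 7, 9, 10, 3, 6]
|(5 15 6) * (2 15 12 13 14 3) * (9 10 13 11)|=11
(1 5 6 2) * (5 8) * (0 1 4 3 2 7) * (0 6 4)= (0 1 8 5 4 3 2)(6 7)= [1, 8, 0, 2, 3, 4, 7, 6, 5]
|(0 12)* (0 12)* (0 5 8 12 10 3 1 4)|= |(0 5 8 12 10 3 1 4)|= 8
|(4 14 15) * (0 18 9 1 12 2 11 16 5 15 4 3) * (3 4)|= |(0 18 9 1 12 2 11 16 5 15 4 14 3)|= 13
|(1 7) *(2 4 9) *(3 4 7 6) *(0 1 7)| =7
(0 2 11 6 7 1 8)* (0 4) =(0 2 11 6 7 1 8 4) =[2, 8, 11, 3, 0, 5, 7, 1, 4, 9, 10, 6]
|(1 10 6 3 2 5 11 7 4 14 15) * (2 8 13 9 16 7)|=12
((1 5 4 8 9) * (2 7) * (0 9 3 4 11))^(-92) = ((0 9 1 5 11)(2 7)(3 4 8))^(-92) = (0 5 9 11 1)(3 4 8)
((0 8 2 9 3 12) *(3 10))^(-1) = (0 12 3 10 9 2 8)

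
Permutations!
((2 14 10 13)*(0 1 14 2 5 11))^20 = (0 11 5 13 10 14 1)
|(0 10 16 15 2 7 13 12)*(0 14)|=9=|(0 10 16 15 2 7 13 12 14)|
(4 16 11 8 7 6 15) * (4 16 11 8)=[0, 1, 2, 3, 11, 5, 15, 6, 7, 9, 10, 4, 12, 13, 14, 16, 8]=(4 11)(6 15 16 8 7)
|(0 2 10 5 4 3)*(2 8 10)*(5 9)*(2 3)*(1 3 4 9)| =10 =|(0 8 10 1 3)(2 4)(5 9)|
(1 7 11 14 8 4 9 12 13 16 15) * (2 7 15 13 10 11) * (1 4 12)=(1 15 4 9)(2 7)(8 12 10 11 14)(13 16)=[0, 15, 7, 3, 9, 5, 6, 2, 12, 1, 11, 14, 10, 16, 8, 4, 13]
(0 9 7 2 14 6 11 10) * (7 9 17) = [17, 1, 14, 3, 4, 5, 11, 2, 8, 9, 0, 10, 12, 13, 6, 15, 16, 7] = (0 17 7 2 14 6 11 10)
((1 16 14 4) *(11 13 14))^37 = ((1 16 11 13 14 4))^37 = (1 16 11 13 14 4)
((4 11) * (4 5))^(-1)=((4 11 5))^(-1)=(4 5 11)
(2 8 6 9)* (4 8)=(2 4 8 6 9)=[0, 1, 4, 3, 8, 5, 9, 7, 6, 2]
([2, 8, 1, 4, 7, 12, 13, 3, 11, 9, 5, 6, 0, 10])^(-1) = (0 12 5 10 13 6 11 8 1 2)(3 7 4)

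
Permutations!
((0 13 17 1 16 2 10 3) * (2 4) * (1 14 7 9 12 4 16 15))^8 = ((0 13 17 14 7 9 12 4 2 10 3)(1 15))^8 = (0 2 9 17 3 4 7 13 10 12 14)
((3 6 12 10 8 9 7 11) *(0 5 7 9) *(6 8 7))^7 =(0 3 7 12 5 8 11 10 6)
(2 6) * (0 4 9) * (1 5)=(0 4 9)(1 5)(2 6)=[4, 5, 6, 3, 9, 1, 2, 7, 8, 0]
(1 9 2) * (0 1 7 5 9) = (0 1)(2 7 5 9) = [1, 0, 7, 3, 4, 9, 6, 5, 8, 2]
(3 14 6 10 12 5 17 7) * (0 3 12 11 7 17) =(17)(0 3 14 6 10 11 7 12 5) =[3, 1, 2, 14, 4, 0, 10, 12, 8, 9, 11, 7, 5, 13, 6, 15, 16, 17]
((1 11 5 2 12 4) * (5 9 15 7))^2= (1 9 7 2 4 11 15 5 12)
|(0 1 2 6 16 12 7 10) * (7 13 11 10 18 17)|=9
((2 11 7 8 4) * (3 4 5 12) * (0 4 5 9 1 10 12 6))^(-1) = (0 6 5 3 12 10 1 9 8 7 11 2 4)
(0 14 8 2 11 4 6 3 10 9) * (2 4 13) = [14, 1, 11, 10, 6, 5, 3, 7, 4, 0, 9, 13, 12, 2, 8] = (0 14 8 4 6 3 10 9)(2 11 13)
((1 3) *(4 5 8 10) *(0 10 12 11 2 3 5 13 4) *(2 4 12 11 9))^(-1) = (0 10)(1 3 2 9 12 13 4 11 8 5)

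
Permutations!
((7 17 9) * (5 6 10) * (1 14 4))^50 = (1 4 14)(5 10 6)(7 9 17)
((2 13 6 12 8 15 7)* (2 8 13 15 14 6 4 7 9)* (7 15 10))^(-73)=(2 14 4 10 6 15 7 12 9 8 13)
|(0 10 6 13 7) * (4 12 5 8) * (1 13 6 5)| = |(0 10 5 8 4 12 1 13 7)| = 9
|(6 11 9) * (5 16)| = |(5 16)(6 11 9)| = 6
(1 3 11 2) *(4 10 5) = (1 3 11 2)(4 10 5) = [0, 3, 1, 11, 10, 4, 6, 7, 8, 9, 5, 2]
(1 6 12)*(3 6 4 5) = (1 4 5 3 6 12) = [0, 4, 2, 6, 5, 3, 12, 7, 8, 9, 10, 11, 1]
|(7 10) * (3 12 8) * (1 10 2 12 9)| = 8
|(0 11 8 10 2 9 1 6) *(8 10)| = |(0 11 10 2 9 1 6)| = 7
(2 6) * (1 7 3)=(1 7 3)(2 6)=[0, 7, 6, 1, 4, 5, 2, 3]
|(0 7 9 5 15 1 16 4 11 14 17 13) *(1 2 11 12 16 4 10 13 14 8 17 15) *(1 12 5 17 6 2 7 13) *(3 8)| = |(0 13)(1 4 5 12 16 10)(2 11 3 8 6)(7 9 17 14 15)| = 30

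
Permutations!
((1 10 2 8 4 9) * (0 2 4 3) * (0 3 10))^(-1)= (0 1 9 4 10 8 2)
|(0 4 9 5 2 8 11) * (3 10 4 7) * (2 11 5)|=10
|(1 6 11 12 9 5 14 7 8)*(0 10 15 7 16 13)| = |(0 10 15 7 8 1 6 11 12 9 5 14 16 13)| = 14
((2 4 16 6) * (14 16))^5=(16)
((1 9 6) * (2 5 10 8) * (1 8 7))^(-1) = (1 7 10 5 2 8 6 9)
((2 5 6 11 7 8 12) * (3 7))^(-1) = (2 12 8 7 3 11 6 5)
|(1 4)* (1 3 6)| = |(1 4 3 6)| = 4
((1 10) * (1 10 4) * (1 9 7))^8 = ((10)(1 4 9 7))^8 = (10)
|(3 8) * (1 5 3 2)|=5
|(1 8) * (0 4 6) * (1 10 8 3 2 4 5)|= |(0 5 1 3 2 4 6)(8 10)|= 14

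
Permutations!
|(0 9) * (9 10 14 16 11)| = |(0 10 14 16 11 9)| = 6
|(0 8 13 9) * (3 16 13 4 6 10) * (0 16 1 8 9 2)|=|(0 9 16 13 2)(1 8 4 6 10 3)|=30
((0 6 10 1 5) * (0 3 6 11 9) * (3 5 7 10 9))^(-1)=(0 9 6 3 11)(1 10 7)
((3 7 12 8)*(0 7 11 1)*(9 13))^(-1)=((0 7 12 8 3 11 1)(9 13))^(-1)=(0 1 11 3 8 12 7)(9 13)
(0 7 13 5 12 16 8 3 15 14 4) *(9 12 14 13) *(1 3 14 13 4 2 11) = (0 7 9 12 16 8 14 2 11 1 3 15 4)(5 13) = [7, 3, 11, 15, 0, 13, 6, 9, 14, 12, 10, 1, 16, 5, 2, 4, 8]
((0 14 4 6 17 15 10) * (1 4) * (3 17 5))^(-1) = (0 10 15 17 3 5 6 4 1 14)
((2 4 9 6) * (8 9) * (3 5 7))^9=((2 4 8 9 6)(3 5 7))^9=(2 6 9 8 4)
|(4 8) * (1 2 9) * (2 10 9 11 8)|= 12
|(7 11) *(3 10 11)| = 4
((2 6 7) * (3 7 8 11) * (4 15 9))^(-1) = (2 7 3 11 8 6)(4 9 15)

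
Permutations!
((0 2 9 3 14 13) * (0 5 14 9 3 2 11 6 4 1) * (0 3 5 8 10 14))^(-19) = (0 5 2 9 3 1 4 6 11)(8 10 14 13)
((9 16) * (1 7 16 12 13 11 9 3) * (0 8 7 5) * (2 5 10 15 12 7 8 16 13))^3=(0 1 12)(2 16 10)(3 15 5)(7 9 11 13)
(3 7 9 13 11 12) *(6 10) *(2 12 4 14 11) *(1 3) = (1 3 7 9 13 2 12)(4 14 11)(6 10) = [0, 3, 12, 7, 14, 5, 10, 9, 8, 13, 6, 4, 1, 2, 11]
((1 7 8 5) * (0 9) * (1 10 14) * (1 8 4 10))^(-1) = (0 9)(1 5 8 14 10 4 7)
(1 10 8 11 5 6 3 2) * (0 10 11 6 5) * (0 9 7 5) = (0 10 8 6 3 2 1 11 9 7 5) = [10, 11, 1, 2, 4, 0, 3, 5, 6, 7, 8, 9]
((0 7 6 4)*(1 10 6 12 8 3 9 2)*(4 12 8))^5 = (0 2 4 9 12 3 6 8 10 7 1)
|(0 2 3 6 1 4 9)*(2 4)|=12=|(0 4 9)(1 2 3 6)|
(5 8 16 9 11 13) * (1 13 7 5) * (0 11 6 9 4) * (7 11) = (0 7 5 8 16 4)(1 13)(6 9) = [7, 13, 2, 3, 0, 8, 9, 5, 16, 6, 10, 11, 12, 1, 14, 15, 4]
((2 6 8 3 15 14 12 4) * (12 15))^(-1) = ((2 6 8 3 12 4)(14 15))^(-1) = (2 4 12 3 8 6)(14 15)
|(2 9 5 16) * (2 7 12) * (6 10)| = 6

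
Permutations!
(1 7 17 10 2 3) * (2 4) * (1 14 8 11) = (1 7 17 10 4 2 3 14 8 11) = [0, 7, 3, 14, 2, 5, 6, 17, 11, 9, 4, 1, 12, 13, 8, 15, 16, 10]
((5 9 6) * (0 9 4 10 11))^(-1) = (0 11 10 4 5 6 9)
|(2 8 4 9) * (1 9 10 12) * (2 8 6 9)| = |(1 2 6 9 8 4 10 12)| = 8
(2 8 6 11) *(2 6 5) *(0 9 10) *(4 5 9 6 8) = (0 6 11 8 9 10)(2 4 5) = [6, 1, 4, 3, 5, 2, 11, 7, 9, 10, 0, 8]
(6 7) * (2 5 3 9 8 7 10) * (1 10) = (1 10 2 5 3 9 8 7 6) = [0, 10, 5, 9, 4, 3, 1, 6, 7, 8, 2]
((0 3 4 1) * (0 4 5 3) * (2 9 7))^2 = (2 7 9)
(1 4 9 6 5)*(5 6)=(1 4 9 5)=[0, 4, 2, 3, 9, 1, 6, 7, 8, 5]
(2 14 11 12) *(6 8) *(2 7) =(2 14 11 12 7)(6 8) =[0, 1, 14, 3, 4, 5, 8, 2, 6, 9, 10, 12, 7, 13, 11]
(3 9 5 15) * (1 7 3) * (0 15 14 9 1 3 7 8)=(0 15 3 1 8)(5 14 9)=[15, 8, 2, 1, 4, 14, 6, 7, 0, 5, 10, 11, 12, 13, 9, 3]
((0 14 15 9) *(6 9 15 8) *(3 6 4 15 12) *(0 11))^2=((0 14 8 4 15 12 3 6 9 11))^2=(0 8 15 3 9)(4 12 6 11 14)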